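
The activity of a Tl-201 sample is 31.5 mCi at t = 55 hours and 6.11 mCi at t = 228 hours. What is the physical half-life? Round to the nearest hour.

Over Δt = 228 − 55 = 173 hours, the level fell by a factor of 31.5/6.11 ≈ 5.1555.
n = log₂(5.1555) ≈ 2.3661 half-lives, so t½ = 173/2.3661 ≈ 73.116 hours.

73 hours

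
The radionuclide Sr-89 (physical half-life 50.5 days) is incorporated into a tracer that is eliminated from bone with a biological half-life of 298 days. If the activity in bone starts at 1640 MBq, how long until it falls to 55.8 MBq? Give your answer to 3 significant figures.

1/t_eff = 1/t_phys + 1/t_biol = 1/50.5 + 1/298 = 0.023158 per day.
t_eff = 50.5 × 298 / (50.5 + 298) ≈ 43.182 days.
n = log₂(1640/55.8) ≈ 4.8773; t = 4.8773 × 43.182 ≈ 210.61 days.

211 days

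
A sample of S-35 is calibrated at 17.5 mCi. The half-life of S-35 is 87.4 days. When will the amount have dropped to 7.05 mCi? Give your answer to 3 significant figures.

Fraction remaining = 7.05/17.5 ≈ 0.40286.
n = log₂(17.5/7.05) = ln(2.4823)/ln 2 ≈ 1.3117 half-lives.
t = n × t½ = 1.3117 × 87.4 ≈ 114.64 days.

115 days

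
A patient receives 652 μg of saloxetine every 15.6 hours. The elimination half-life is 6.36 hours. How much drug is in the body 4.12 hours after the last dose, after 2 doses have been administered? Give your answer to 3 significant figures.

The 2 doses were given 19.72, 4.12 hours ago.
Total = 652·(1/2)^(19.72/6.36) + 652·(1/2)^(4.12/6.36)
      = 76.009 + 416.14 ≈ 492.15 μg.

492 μg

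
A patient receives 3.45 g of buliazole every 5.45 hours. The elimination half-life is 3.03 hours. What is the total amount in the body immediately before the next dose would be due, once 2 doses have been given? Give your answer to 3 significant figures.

The 2 doses were given 10.9, 5.45 hours ago.
Total = 3.45·(1/2)^(10.9/3.03) + 3.45·(1/2)^(5.45/3.03)
      = 0.28504 + 0.99166 ≈ 1.2767 g.

1.28 g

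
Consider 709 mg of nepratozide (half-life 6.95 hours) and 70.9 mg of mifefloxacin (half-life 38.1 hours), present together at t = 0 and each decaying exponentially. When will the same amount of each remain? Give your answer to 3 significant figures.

28.2 hours

Set 709·(1/2)^(t/6.95) = 70.9·(1/2)^(t/38.1).
Taking log₂: log₂(709/70.9) = t·(1/6.95 − 1/38.1).
log₂(10) = 3.3219; 1/6.95 − 1/38.1 = 0.11764.
t = 3.3219 / 0.11764 ≈ 28.239 hours.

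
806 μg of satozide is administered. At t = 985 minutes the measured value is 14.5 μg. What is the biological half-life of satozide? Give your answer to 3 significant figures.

170 minutes

A/A₀ = 14.5/806 ≈ 0.01799.
n = log₂(55.586) ≈ 5.7967 half-lives elapsed in 985 minutes.
t½ = 985/5.7967 ≈ 169.93 minutes.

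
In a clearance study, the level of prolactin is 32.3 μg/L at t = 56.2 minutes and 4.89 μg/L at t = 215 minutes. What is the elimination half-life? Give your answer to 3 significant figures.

58.3 minutes

Over Δt = 215 − 56.2 = 158.8 minutes, the level fell by a factor of 32.3/4.89 ≈ 6.6053.
n = log₂(6.6053) ≈ 2.7236 half-lives, so t½ = 158.8/2.7236 ≈ 58.305 minutes.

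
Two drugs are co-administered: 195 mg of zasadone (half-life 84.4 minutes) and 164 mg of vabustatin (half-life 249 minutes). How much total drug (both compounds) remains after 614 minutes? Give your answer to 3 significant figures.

30.9 mg

zasadone: 195 × (1/2)^(614/84.4) = 195 × (1/2)^7.2749 ≈ 1.2591 mg.
vabustatin: 164 × (1/2)^(614/249) = 164 × (1/2)^2.4659 ≈ 29.686 mg.
Total = 1.2591 + 29.686 ≈ 30.945 mg.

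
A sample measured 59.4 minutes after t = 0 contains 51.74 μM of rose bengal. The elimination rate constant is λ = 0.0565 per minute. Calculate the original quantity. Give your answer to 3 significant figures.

t½ = ln 2 / λ = 0.69315 / 0.0565 ≈ 12.268 minutes.
Number of half-lives elapsed: n = 59.4/12.268 ≈ 4.8418.
A₀ = A × 2^n = 51.74 × 2^4.8418 = 51.74 × 28.677 ≈ 1483.8 μM.

1480 μM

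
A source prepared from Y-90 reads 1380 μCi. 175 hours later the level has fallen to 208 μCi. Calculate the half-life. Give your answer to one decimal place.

64.1 hours

A/A₀ = 208/1380 ≈ 0.15072.
n = log₂(6.6346) ≈ 2.73 half-lives elapsed in 175 hours.
t½ = 175/2.73 ≈ 64.102 hours.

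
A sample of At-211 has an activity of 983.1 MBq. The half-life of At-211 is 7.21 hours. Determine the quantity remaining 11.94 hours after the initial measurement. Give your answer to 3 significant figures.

Number of half-lives: n = 11.94/7.21 ≈ 1.656.
Remaining = 983.1 × (1/2)^1.656 = 983.1 × 0.31731 ≈ 311.95 MBq.

312 MBq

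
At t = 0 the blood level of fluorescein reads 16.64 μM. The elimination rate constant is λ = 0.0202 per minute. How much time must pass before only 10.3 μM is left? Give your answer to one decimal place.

t½ = ln 2 / λ = 0.69315 / 0.0202 ≈ 34.314 minutes.
Fraction remaining = 10.3/16.64 ≈ 0.61899.
n = log₂(16.64/10.3) = ln(1.6155)/ln 2 ≈ 0.69201 half-lives.
t = n × t½ = 0.69201 × 34.314 ≈ 23.746 minutes.

23.7 minutes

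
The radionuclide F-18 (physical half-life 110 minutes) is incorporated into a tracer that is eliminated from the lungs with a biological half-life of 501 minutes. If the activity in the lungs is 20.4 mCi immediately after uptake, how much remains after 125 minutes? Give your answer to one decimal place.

1/t_eff = 1/t_phys + 1/t_biol = 1/110 + 1/501 = 0.011087 per minute.
t_eff = 110 × 501 / (110 + 501) ≈ 90.196 minutes.
Remaining = 20.4 × (1/2)^(125/90.196) = 20.4 × (1/2)^1.3859 ≈ 7.8063 mCi.

7.8 mCi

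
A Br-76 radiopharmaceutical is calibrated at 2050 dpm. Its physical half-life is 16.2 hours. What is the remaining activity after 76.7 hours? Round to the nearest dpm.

Number of half-lives: n = 76.7/16.2 ≈ 4.7346.
Remaining = 2050 × (1/2)^4.7346 = 2050 × 0.037562 ≈ 77.003 dpm.

77 dpm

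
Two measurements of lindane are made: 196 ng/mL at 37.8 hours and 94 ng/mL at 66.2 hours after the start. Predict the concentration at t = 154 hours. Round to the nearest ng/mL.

Over Δt = 66.2 − 37.8 = 28.4 hours, the level fell by a factor of 196/94 ≈ 2.0851.
n = log₂(2.0851) ≈ 1.0601 half-lives, so t½ = 28.4/1.0601 ≈ 26.789 hours.
From t = 66.2 to t = 154: 94 × (1/2)^((154−66.2)/26.789) ≈ 9.6945 ng/mL.

10 ng/mL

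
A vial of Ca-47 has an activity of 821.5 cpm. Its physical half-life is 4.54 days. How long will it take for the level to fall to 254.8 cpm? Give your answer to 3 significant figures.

Fraction remaining = 254.8/821.5 ≈ 0.31016.
n = log₂(821.5/254.8) = ln(3.2241)/ln 2 ≈ 1.6889 half-lives.
t = n × t½ = 1.6889 × 4.54 ≈ 7.6676 days.

7.67 days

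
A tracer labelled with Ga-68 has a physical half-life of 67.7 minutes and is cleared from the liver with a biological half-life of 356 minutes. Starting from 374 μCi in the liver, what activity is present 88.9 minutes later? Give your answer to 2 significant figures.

1/t_eff = 1/t_phys + 1/t_biol = 1/67.7 + 1/356 = 0.01758 per minute.
t_eff = 67.7 × 356 / (67.7 + 356) ≈ 56.883 minutes.
Remaining = 374 × (1/2)^(88.9/56.883) = 374 × (1/2)^1.5629 ≈ 126.59 μCi.

130 μCi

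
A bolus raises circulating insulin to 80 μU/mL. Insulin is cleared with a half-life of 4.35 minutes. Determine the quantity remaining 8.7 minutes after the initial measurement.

20 μU/mL

Elapsed time is 2 half-lives (8.7/4.35).
Each half-life halves the amount: 80 × (1/2)^2 = 80/4 = 20 μU/mL.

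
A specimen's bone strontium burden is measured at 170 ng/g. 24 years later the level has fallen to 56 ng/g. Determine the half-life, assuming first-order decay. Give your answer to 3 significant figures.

15.0 years

A/A₀ = 56/170 ≈ 0.32941.
n = log₂(3.0357) ≈ 1.602 half-lives elapsed in 24 years.
t½ = 24/1.602 ≈ 14.981 years.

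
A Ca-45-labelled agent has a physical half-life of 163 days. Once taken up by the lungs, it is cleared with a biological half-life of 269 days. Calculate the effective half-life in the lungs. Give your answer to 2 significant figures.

100 days

1/t_eff = 1/t_phys + 1/t_biol = 1/163 + 1/269 = 0.0098524 per day.
t_eff = 163 × 269 / (163 + 269) ≈ 101.5 days.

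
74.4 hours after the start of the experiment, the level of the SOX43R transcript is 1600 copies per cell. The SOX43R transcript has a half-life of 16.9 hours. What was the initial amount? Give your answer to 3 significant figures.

33800 copies per cell

Number of half-lives elapsed: n = 74.4/16.9 ≈ 4.4024.
A₀ = A × 2^n = 1600 × 2^4.4024 = 1600 × 21.147 ≈ 33835 copies per cell.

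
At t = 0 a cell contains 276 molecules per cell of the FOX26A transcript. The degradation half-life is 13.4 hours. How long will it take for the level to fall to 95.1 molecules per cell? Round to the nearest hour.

21 hours

Fraction remaining = 95.1/276 ≈ 0.34457.
n = log₂(276/95.1) = ln(2.9022)/ln 2 ≈ 1.5372 half-lives.
t = n × t½ = 1.5372 × 13.4 ≈ 20.598 hours.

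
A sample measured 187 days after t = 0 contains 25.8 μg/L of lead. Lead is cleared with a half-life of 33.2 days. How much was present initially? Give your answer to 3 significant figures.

Number of half-lives elapsed: n = 187/33.2 ≈ 5.6325.
A₀ = A × 2^n = 25.8 × 2^5.6325 = 25.8 × 49.609 ≈ 1279.9 μg/L.

1280 μg/L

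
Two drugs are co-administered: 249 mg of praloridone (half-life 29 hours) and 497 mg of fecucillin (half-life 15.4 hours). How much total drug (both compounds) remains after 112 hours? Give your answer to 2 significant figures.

praloridone: 249 × (1/2)^(112/29) = 249 × (1/2)^3.8621 ≈ 17.124 mg.
fecucillin: 497 × (1/2)^(112/15.4) = 497 × (1/2)^7.2727 ≈ 3.214 mg.
Total = 17.124 + 3.214 ≈ 20.338 mg.

20 mg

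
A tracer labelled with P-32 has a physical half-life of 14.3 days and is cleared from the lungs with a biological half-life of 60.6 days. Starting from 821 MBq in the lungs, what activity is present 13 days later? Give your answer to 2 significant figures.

380 MBq

1/t_eff = 1/t_phys + 1/t_biol = 1/14.3 + 1/60.6 = 0.086432 per day.
t_eff = 14.3 × 60.6 / (14.3 + 60.6) ≈ 11.57 days.
Remaining = 821 × (1/2)^(13/11.57) = 821 × (1/2)^1.1236 ≈ 376.79 MBq.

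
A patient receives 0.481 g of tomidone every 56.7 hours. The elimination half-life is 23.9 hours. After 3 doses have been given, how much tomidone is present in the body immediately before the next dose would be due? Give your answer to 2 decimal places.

The 3 doses were given 170.1, 113.4, 56.7 hours ago.
Total = 0.481·(1/2)^(170.1/23.9) + 0.481·(1/2)^(113.4/23.9) + 0.481·(1/2)^(56.7/23.9)
      = 0.0034647 + 0.01794 + 0.092894 ≈ 0.1143 g.

0.11 g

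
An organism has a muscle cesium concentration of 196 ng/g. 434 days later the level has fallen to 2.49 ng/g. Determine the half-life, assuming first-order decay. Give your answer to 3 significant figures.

68.9 days

A/A₀ = 2.49/196 ≈ 0.012704.
n = log₂(78.715) ≈ 6.2986 half-lives elapsed in 434 days.
t½ = 434/6.2986 ≈ 68.905 days.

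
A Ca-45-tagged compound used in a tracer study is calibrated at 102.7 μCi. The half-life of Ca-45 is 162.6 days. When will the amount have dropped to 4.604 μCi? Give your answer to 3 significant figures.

Fraction remaining = 4.604/102.7 ≈ 0.04483.
n = log₂(102.7/4.604) = ln(22.307)/ln 2 ≈ 4.4794 half-lives.
t = n × t½ = 4.4794 × 162.6 ≈ 728.35 days.

728 days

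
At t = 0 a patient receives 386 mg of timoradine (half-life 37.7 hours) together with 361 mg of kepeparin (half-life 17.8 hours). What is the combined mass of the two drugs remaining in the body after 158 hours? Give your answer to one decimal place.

21.9 mg

timoradine: 386 × (1/2)^(158/37.7) = 386 × (1/2)^4.191 ≈ 21.134 mg.
kepeparin: 361 × (1/2)^(158/17.8) = 361 × (1/2)^8.8764 ≈ 0.76814 mg.
Total = 21.134 + 0.76814 ≈ 21.902 mg.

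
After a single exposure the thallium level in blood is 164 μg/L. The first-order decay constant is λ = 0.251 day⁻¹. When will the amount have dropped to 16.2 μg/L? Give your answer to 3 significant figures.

t½ = ln 2 / λ = 0.69315 / 0.251 ≈ 2.7615 days.
Fraction remaining = 16.2/164 ≈ 0.09878.
n = log₂(164/16.2) = ln(10.123)/ln 2 ≈ 3.3396 half-lives.
t = n × t½ = 3.3396 × 2.7615 ≈ 9.2225 days.

9.22 days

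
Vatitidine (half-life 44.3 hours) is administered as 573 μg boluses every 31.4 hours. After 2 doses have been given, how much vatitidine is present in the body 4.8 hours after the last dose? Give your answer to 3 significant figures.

The 2 doses were given 36.2, 4.8 hours ago.
Total = 573·(1/2)^(36.2/44.3) + 573·(1/2)^(4.8/44.3)
      = 325.21 + 531.54 ≈ 856.75 μg.

857 μg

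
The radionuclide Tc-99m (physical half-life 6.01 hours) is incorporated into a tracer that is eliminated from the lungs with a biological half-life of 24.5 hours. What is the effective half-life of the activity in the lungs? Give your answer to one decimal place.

4.8 hours

1/t_eff = 1/t_phys + 1/t_biol = 1/6.01 + 1/24.5 = 0.20721 per hour.
t_eff = 6.01 × 24.5 / (6.01 + 24.5) ≈ 4.8261 hours.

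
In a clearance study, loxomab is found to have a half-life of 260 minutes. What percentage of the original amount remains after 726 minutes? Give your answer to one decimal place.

n = 726/260 ≈ 2.7923 half-lives.
Fraction remaining = (1/2)^2.7923 ≈ 0.14435, i.e. 14.435%.

14.4%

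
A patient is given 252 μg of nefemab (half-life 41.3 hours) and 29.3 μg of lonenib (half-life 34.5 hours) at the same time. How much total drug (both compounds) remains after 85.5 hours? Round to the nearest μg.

65 μg

nefemab: 252 × (1/2)^(85.5/41.3) = 252 × (1/2)^2.0702 ≈ 60.007 μg.
lonenib: 29.3 × (1/2)^(85.5/34.5) = 29.3 × (1/2)^2.4783 ≈ 5.2582 μg.
Total = 60.007 + 5.2582 ≈ 65.265 μg.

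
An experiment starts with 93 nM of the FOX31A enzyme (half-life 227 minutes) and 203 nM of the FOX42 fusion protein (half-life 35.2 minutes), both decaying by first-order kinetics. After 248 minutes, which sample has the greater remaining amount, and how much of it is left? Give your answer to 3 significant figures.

FOX31A enzyme, 43.6 nM

FOX31A enzyme: 93 × (1/2)^1.0925 ≈ 43.612 nM.
FOX42 fusion protein: 203 × (1/2)^7.0455 ≈ 1.5367 nM.
FOX31A enzyme has more remaining, at ≈ 43.612 nM.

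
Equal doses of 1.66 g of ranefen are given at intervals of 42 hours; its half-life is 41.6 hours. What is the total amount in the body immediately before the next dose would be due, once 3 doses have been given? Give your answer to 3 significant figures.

1.44 g

The 3 doses were given 126, 84, 42 hours ago.
Total = 1.66·(1/2)^(126/41.6) + 1.66·(1/2)^(84/41.6) + 1.66·(1/2)^(42/41.6)
      = 0.20339 + 0.4095 + 0.82449 ≈ 1.4374 g.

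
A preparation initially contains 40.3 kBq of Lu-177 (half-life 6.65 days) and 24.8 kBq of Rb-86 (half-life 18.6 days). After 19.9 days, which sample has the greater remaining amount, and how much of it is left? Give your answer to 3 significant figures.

Rb-86, 11.8 kBq

Lu-177: 40.3 × (1/2)^2.9925 ≈ 5.0638 kBq.
Rb-86: 24.8 × (1/2)^1.0699 ≈ 11.814 kBq.
Rb-86 has more remaining, at ≈ 11.814 kBq.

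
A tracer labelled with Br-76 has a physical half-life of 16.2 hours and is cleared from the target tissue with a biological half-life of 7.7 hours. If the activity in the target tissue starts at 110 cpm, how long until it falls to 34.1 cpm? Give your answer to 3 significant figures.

1/t_eff = 1/t_phys + 1/t_biol = 1/16.2 + 1/7.7 = 0.1916 per hour.
t_eff = 16.2 × 7.7 / (16.2 + 7.7) ≈ 5.2192 hours.
n = log₂(110/34.1) ≈ 1.6897; t = 1.6897 × 5.2192 ≈ 8.8188 hours.

8.82 hours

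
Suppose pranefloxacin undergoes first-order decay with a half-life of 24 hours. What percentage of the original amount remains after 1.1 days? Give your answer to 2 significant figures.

47%

1.1 days = 26.4 hours.
n = 26.4/24 ≈ 1.1 half-lives.
Fraction remaining = (1/2)^1.1 ≈ 0.46652, i.e. 46.652%.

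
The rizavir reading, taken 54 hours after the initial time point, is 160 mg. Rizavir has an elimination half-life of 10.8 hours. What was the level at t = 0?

5120 mg

Number of half-lives elapsed: n = 54/10.8 ≈ 5.
A₀ = A × 2^n = 160 × 2^5 = 160 × 32 ≈ 5120 mg.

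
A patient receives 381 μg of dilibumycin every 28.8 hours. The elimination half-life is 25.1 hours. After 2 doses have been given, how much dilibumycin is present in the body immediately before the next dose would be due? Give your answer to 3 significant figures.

The 2 doses were given 57.6, 28.8 hours ago.
Total = 381·(1/2)^(57.6/25.1) + 381·(1/2)^(28.8/25.1)
      = 77.645 + 172 ≈ 249.64 μg.

250 μg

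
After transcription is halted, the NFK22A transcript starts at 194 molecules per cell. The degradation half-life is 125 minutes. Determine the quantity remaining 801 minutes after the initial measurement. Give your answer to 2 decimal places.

Number of half-lives: n = 801/125 ≈ 6.408.
Remaining = 194 × (1/2)^6.408 = 194 × 0.011776 ≈ 2.2846 molecules per cell.

2.28 molecules per cell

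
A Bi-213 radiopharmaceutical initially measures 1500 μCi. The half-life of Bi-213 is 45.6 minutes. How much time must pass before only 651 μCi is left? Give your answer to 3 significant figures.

54.9 minutes

Fraction remaining = 651/1500 ≈ 0.434.
n = log₂(1500/651) = ln(2.3041)/ln 2 ≈ 1.2042 half-lives.
t = n × t½ = 1.2042 × 45.6 ≈ 54.913 minutes.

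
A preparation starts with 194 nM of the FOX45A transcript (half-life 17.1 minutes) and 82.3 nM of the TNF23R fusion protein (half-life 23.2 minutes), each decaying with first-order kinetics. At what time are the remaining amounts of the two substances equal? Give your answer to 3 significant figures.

Set 194·(1/2)^(t/17.1) = 82.3·(1/2)^(t/23.2).
Taking log₂: log₂(194/82.3) = t·(1/17.1 − 1/23.2).
log₂(2.3572) = 1.2371; 1/17.1 − 1/23.2 = 0.015376.
t = 1.2371 / 0.015376 ≈ 80.456 minutes.

80.5 minutes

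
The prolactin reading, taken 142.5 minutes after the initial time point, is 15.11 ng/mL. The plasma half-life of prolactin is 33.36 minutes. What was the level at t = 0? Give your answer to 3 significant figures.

Number of half-lives elapsed: n = 142.5/33.36 ≈ 4.2716.
A₀ = A × 2^n = 15.11 × 2^4.2716 = 15.11 × 19.314 ≈ 291.84 ng/mL.

292 ng/mL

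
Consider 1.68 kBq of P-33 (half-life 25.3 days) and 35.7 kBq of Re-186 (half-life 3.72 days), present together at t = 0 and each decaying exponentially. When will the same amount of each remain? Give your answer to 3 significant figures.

19.2 days

Set 1.68·(1/2)^(t/25.3) = 35.7·(1/2)^(t/3.72).
Taking log₂: log₂(1.68/35.7) = t·(1/25.3 − 1/3.72).
log₂(0.047059) = -4.4094; 1/25.3 − 1/3.72 = -0.22929.
t = -4.4094 / -0.22929 ≈ 19.231 days.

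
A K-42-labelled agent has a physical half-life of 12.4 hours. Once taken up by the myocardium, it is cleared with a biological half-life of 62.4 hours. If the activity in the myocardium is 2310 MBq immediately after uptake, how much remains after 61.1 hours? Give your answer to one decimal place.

38.5 MBq

1/t_eff = 1/t_phys + 1/t_biol = 1/12.4 + 1/62.4 = 0.096671 per hour.
t_eff = 12.4 × 62.4 / (12.4 + 62.4) ≈ 10.344 hours.
Remaining = 2310 × (1/2)^(61.1/10.344) = 2310 × (1/2)^5.9066 ≈ 38.508 MBq.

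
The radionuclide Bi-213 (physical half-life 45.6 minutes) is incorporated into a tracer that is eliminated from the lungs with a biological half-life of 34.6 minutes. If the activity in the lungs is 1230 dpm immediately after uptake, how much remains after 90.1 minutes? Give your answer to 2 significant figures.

51 dpm

1/t_eff = 1/t_phys + 1/t_biol = 1/45.6 + 1/34.6 = 0.050832 per minute.
t_eff = 45.6 × 34.6 / (45.6 + 34.6) ≈ 19.673 minutes.
Remaining = 1230 × (1/2)^(90.1/19.673) = 1230 × (1/2)^4.5799 ≈ 51.429 dpm.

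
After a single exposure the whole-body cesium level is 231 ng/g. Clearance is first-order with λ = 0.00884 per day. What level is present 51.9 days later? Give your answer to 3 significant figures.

146 ng/g

t½ = ln 2 / λ = 0.69315 / 0.00884 ≈ 78.41 days.
Number of half-lives: n = 51.9/78.41 ≈ 0.6619.
Remaining = 231 × (1/2)^0.6619 = 231 × 0.63204 ≈ 146 ng/g.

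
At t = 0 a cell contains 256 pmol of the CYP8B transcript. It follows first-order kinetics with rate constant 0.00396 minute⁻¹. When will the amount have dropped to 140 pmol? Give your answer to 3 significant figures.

152 minutes

t½ = ln 2 / k = 0.69315 / 0.00396 ≈ 175.04 minutes.
Fraction remaining = 140/256 ≈ 0.54688.
n = log₂(256/140) = ln(1.8286)/ln 2 ≈ 0.87072 half-lives.
t = n × t½ = 0.87072 × 175.04 ≈ 152.41 minutes.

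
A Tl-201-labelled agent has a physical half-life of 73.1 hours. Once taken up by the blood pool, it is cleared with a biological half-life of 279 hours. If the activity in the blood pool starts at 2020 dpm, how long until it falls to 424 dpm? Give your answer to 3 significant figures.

1/t_eff = 1/t_phys + 1/t_biol = 1/73.1 + 1/279 = 0.017264 per hour.
t_eff = 73.1 × 279 / (73.1 + 279) ≈ 57.924 hours.
n = log₂(2020/424) ≈ 2.2522; t = 2.2522 × 57.924 ≈ 130.46 hours.

130 hours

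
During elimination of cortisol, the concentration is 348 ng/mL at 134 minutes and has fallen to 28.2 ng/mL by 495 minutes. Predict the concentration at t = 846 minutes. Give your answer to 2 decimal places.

2.45 ng/mL

Over Δt = 495 − 134 = 361 minutes, the level fell by a factor of 348/28.2 ≈ 12.34.
n = log₂(12.34) ≈ 3.6253 half-lives, so t½ = 361/3.6253 ≈ 99.577 minutes.
From t = 495 to t = 846: 28.2 × (1/2)^((846−495)/99.577) ≈ 2.4499 ng/mL.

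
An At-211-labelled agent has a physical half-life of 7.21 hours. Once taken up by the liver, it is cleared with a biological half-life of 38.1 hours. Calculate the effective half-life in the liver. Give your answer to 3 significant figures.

1/t_eff = 1/t_phys + 1/t_biol = 1/7.21 + 1/38.1 = 0.16494 per hour.
t_eff = 7.21 × 38.1 / (7.21 + 38.1) ≈ 6.0627 hours.

6.06 hours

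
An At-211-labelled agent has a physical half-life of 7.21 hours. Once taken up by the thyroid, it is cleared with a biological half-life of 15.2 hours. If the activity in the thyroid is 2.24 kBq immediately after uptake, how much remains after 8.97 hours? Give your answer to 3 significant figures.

1/t_eff = 1/t_phys + 1/t_biol = 1/7.21 + 1/15.2 = 0.20449 per hour.
t_eff = 7.21 × 15.2 / (7.21 + 15.2) ≈ 4.8903 hours.
Remaining = 2.24 × (1/2)^(8.97/4.8903) = 2.24 × (1/2)^1.8342 ≈ 0.62819 kBq.

0.628 kBq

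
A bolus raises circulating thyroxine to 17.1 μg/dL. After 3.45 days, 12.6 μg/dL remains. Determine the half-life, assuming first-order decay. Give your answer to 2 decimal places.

A/A₀ = 12.6/17.1 ≈ 0.73684.
n = log₂(1.3571) ≈ 0.44057 half-lives elapsed in 3.45 days.
t½ = 3.45/0.44057 ≈ 7.8307 days.

7.83 days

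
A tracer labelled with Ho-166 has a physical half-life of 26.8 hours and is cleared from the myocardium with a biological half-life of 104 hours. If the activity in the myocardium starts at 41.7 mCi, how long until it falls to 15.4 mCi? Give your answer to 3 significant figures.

30.6 hours

1/t_eff = 1/t_phys + 1/t_biol = 1/26.8 + 1/104 = 0.046929 per hour.
t_eff = 26.8 × 104 / (26.8 + 104) ≈ 21.309 hours.
n = log₂(41.7/15.4) ≈ 1.4371; t = 1.4371 × 21.309 ≈ 30.623 hours.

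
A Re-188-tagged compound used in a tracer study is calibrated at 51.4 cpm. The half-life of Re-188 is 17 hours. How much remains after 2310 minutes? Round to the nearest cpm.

11 cpm

Convert the elapsed time: 2310 minutes = 38.5 hours.
Number of half-lives: n = 38.5/17 ≈ 2.2647.
Remaining = 51.4 × (1/2)^2.2647 = 51.4 × 0.20809 ≈ 10.696 cpm.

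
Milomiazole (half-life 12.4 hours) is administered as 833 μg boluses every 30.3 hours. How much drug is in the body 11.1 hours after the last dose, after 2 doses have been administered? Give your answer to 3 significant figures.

530 μg

The 2 doses were given 41.4, 11.1 hours ago.
Total = 833·(1/2)^(41.4/12.4) + 833·(1/2)^(11.1/12.4)
      = 82.337 + 447.89 ≈ 530.23 μg.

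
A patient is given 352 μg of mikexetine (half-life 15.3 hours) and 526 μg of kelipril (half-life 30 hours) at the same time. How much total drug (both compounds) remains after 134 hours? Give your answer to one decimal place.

24.6 μg

mikexetine: 352 × (1/2)^(134/15.3) = 352 × (1/2)^8.7582 ≈ 0.81296 μg.
kelipril: 526 × (1/2)^(134/30) = 526 × (1/2)^4.4667 ≈ 23.789 μg.
Total = 0.81296 + 23.789 ≈ 24.602 μg.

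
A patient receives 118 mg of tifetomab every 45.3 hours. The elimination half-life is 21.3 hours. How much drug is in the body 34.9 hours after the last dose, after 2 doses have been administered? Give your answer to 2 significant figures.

The 2 doses were given 80.2, 34.9 hours ago.
Total = 118·(1/2)^(80.2/21.3) + 118·(1/2)^(34.9/21.3)
      = 8.6781 + 37.901 ≈ 46.579 mg.

47 mg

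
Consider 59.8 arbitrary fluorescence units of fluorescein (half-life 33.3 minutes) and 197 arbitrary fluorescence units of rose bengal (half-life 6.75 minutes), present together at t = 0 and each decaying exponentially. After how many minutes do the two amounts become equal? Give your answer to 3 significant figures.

Set 59.8·(1/2)^(t/33.3) = 197·(1/2)^(t/6.75).
Taking log₂: log₂(59.8/197) = t·(1/33.3 − 1/6.75).
log₂(0.30355) = -1.72; 1/33.3 − 1/6.75 = -0.11812.
t = -1.72 / -0.11812 ≈ 14.562 minutes.

14.6 minutes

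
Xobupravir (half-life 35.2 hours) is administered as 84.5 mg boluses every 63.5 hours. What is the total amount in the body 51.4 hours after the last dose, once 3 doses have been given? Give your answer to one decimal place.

The 3 doses were given 178.4, 114.9, 51.4 hours ago.
Total = 84.5·(1/2)^(178.4/35.2) + 84.5·(1/2)^(114.9/35.2) + 84.5·(1/2)^(51.4/35.2)
      = 2.5187 + 8.7949 + 30.71 ≈ 42.024 mg.

42.0 mg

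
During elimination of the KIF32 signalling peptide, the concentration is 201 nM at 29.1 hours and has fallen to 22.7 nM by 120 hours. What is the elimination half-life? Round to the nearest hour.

Over Δt = 120 − 29.1 = 90.9 hours, the level fell by a factor of 201/22.7 ≈ 8.8546.
n = log₂(8.8546) ≈ 3.1464 half-lives, so t½ = 90.9/3.1464 ≈ 28.89 hours.

29 hours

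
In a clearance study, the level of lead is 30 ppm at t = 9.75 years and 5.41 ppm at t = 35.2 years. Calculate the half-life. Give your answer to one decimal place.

Over Δt = 35.2 − 9.75 = 25.45 years, the level fell by a factor of 30/5.41 ≈ 5.5453.
n = log₂(5.5453) ≈ 2.4713 half-lives, so t½ = 25.45/2.4713 ≈ 10.298 years.

10.3 years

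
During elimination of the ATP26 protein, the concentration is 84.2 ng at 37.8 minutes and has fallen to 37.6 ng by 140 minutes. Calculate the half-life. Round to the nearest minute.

Over Δt = 140 − 37.8 = 102.2 minutes, the level fell by a factor of 84.2/37.6 ≈ 2.2394.
n = log₂(2.2394) ≈ 1.1631 half-lives, so t½ = 102.2/1.1631 ≈ 87.87 minutes.

88 minutes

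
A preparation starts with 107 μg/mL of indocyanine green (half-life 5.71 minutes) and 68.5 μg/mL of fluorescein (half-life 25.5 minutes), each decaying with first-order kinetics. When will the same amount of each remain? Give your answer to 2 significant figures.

4.7 minutes

Set 107·(1/2)^(t/5.71) = 68.5·(1/2)^(t/25.5).
Taking log₂: log₂(107/68.5) = t·(1/5.71 − 1/25.5).
log₂(1.562) = 0.64343; 1/5.71 − 1/25.5 = 0.13592.
t = 0.64343 / 0.13592 ≈ 4.7341 minutes.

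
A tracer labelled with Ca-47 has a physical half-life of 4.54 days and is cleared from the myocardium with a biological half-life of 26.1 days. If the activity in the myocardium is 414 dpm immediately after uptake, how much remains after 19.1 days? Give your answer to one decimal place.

13.5 dpm

1/t_eff = 1/t_phys + 1/t_biol = 1/4.54 + 1/26.1 = 0.25858 per day.
t_eff = 4.54 × 26.1 / (4.54 + 26.1) ≈ 3.8673 days.
Remaining = 414 × (1/2)^(19.1/3.8673) = 414 × (1/2)^4.9388 ≈ 13.498 dpm.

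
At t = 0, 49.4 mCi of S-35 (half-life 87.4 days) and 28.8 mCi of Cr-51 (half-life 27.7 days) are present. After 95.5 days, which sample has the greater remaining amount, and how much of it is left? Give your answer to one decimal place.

S-35: 49.4 × (1/2)^1.0927 ≈ 23.163 mCi.
Cr-51: 28.8 × (1/2)^3.4477 ≈ 2.6396 mCi.
S-35 has more remaining, at ≈ 23.163 mCi.

S-35, 23.2 mCi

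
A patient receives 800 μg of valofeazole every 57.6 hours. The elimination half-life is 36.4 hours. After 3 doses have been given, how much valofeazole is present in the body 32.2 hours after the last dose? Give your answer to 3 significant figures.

626 μg

The 3 doses were given 147.4, 89.8, 32.2 hours ago.
Total = 800·(1/2)^(147.4/36.4) + 800·(1/2)^(89.8/36.4) + 800·(1/2)^(32.2/36.4)
      = 48.315 + 144.69 + 433.31 ≈ 626.31 μg.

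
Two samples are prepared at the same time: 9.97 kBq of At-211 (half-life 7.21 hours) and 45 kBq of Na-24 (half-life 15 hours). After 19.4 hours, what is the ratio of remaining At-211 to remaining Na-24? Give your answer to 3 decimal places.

0.084

At-211: 9.97 × (1/2)^(19.4/7.21) = 9.97 × (1/2)^2.6907 ≈ 1.5442 kBq.
Na-24: 45 × (1/2)^(19.4/15) = 45 × (1/2)^1.2933 ≈ 18.36 kBq.
Ratio ≈ 1.5442 / 18.36 ≈ 0.084107.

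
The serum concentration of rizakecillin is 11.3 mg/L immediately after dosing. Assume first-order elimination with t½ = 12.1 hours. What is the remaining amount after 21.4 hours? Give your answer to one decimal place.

3.3 mg/L

Number of half-lives: n = 21.4/12.1 ≈ 1.7686.
Remaining = 11.3 × (1/2)^1.7686 = 11.3 × 0.29349 ≈ 3.3165 mg/L.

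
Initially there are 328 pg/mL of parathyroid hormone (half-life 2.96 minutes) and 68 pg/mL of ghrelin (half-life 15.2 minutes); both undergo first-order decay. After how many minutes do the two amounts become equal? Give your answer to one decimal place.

8.3 minutes

Set 328·(1/2)^(t/2.96) = 68·(1/2)^(t/15.2).
Taking log₂: log₂(328/68) = t·(1/2.96 − 1/15.2).
log₂(4.8235) = 2.2701; 1/2.96 − 1/15.2 = 0.27205.
t = 2.2701 / 0.27205 ≈ 8.3444 minutes.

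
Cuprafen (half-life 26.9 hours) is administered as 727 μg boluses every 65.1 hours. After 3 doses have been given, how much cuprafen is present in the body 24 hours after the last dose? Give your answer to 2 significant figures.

480 μg

The 3 doses were given 154.2, 89.1, 24 hours ago.
Total = 727·(1/2)^(154.2/26.9) + 727·(1/2)^(89.1/26.9) + 727·(1/2)^(24/26.9)
      = 13.675 + 73.188 + 391.7 ≈ 478.57 μg.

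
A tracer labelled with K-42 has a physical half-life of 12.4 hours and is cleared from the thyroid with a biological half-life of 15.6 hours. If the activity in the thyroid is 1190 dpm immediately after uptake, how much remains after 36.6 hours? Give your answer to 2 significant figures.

30 dpm

1/t_eff = 1/t_phys + 1/t_biol = 1/12.4 + 1/15.6 = 0.14475 per hour.
t_eff = 12.4 × 15.6 / (12.4 + 15.6) ≈ 6.9086 hours.
Remaining = 1190 × (1/2)^(36.6/6.9086) = 1190 × (1/2)^5.2978 ≈ 30.252 dpm.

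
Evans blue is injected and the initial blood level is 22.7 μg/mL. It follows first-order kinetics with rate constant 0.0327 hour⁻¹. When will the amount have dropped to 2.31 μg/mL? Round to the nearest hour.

70 hours

t½ = ln 2 / λ = 0.69315 / 0.0327 ≈ 21.197 hours.
Fraction remaining = 2.31/22.7 ≈ 0.10176.
n = log₂(22.7/2.31) = ln(9.8268)/ln 2 ≈ 3.2967 half-lives.
t = n × t½ = 3.2967 × 21.197 ≈ 69.881 hours.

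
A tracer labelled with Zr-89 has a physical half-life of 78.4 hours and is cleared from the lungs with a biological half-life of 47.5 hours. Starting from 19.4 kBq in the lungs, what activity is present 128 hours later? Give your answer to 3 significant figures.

0.966 kBq

1/t_eff = 1/t_phys + 1/t_biol = 1/78.4 + 1/47.5 = 0.033808 per hour.
t_eff = 78.4 × 47.5 / (78.4 + 47.5) ≈ 29.579 hours.
Remaining = 19.4 × (1/2)^(128/29.579) = 19.4 × (1/2)^4.3274 ≈ 0.96633 kBq.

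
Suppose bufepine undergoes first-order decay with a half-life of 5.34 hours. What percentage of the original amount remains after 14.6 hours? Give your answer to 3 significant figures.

n = 14.6/5.34 ≈ 2.7341 half-lives.
Fraction remaining = (1/2)^2.7341 ≈ 0.1503, i.e. 15.03%.

15.0%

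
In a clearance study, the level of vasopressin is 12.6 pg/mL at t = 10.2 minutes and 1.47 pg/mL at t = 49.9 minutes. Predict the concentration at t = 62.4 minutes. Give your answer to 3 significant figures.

Over Δt = 49.9 − 10.2 = 39.7 minutes, the level fell by a factor of 12.6/1.47 ≈ 8.5714.
n = log₂(8.5714) ≈ 3.0995 half-lives, so t½ = 39.7/3.0995 ≈ 12.808 minutes.
From t = 49.9 to t = 62.4: 1.47 × (1/2)^((62.4−49.9)/12.808) ≈ 0.74737 pg/mL.

0.747 pg/mL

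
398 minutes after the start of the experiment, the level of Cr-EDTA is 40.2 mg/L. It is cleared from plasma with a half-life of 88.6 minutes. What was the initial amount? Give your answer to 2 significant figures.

900 mg/L

Number of half-lives elapsed: n = 398/88.6 ≈ 4.4921.
A₀ = A × 2^n = 40.2 × 2^4.4921 = 40.2 × 22.504 ≈ 904.65 mg/L.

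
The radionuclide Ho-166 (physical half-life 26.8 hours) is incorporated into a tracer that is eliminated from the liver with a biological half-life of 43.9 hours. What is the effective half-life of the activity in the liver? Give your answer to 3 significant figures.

16.6 hours

1/t_eff = 1/t_phys + 1/t_biol = 1/26.8 + 1/43.9 = 0.060092 per hour.
t_eff = 26.8 × 43.9 / (26.8 + 43.9) ≈ 16.641 hours.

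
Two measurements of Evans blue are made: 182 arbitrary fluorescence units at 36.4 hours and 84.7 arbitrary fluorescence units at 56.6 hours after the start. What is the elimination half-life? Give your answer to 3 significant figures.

18.3 hours

Over Δt = 56.6 − 36.4 = 20.2 hours, the level fell by a factor of 182/84.7 ≈ 2.1488.
n = log₂(2.1488) ≈ 1.1035 half-lives, so t½ = 20.2/1.1035 ≈ 18.305 hours.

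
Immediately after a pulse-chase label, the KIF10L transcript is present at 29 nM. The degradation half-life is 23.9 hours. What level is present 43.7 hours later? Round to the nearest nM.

Number of half-lives: n = 43.7/23.9 ≈ 1.8285.
Remaining = 29 × (1/2)^1.8285 = 29 × 0.28157 ≈ 8.1654 nM.

8 nM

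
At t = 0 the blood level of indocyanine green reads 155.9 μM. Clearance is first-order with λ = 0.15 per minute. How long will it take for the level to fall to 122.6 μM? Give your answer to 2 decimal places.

1.60 minutes

t½ = ln 2 / λ = 0.69315 / 0.15 ≈ 4.621 minutes.
Fraction remaining = 122.6/155.9 ≈ 0.7864.
n = log₂(155.9/122.6) = ln(1.2716)/ln 2 ≈ 0.34666 half-lives.
t = n × t½ = 0.34666 × 4.621 ≈ 1.6019 minutes.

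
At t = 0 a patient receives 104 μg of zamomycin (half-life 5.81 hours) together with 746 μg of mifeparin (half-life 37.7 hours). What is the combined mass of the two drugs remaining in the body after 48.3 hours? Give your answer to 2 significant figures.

310 μg

zamomycin: 104 × (1/2)^(48.3/5.81) = 104 × (1/2)^8.3133 ≈ 0.32696 μg.
mifeparin: 746 × (1/2)^(48.3/37.7) = 746 × (1/2)^1.2812 ≈ 306.95 μg.
Total = 0.32696 + 306.95 ≈ 307.28 μg.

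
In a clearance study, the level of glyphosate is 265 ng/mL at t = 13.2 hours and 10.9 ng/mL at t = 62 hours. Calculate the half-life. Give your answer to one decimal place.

10.6 hours

Over Δt = 62 − 13.2 = 48.8 hours, the level fell by a factor of 265/10.9 ≈ 24.312.
n = log₂(24.312) ≈ 4.6036 half-lives, so t½ = 48.8/4.6036 ≈ 10.6 hours.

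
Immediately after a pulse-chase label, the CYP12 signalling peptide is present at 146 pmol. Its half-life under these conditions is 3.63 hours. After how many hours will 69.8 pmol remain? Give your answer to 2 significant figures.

3.9 hours

Fraction remaining = 69.8/146 ≈ 0.47808.
n = log₂(146/69.8) = ln(2.0917)/ln 2 ≈ 1.0647 half-lives.
t = n × t½ = 1.0647 × 3.63 ≈ 3.8648 hours.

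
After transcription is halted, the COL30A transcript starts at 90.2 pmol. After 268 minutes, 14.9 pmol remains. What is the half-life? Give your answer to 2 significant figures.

A/A₀ = 14.9/90.2 ≈ 0.16519.
n = log₂(6.0537) ≈ 2.5978 half-lives elapsed in 268 minutes.
t½ = 268/2.5978 ≈ 103.16 minutes.

100 minutes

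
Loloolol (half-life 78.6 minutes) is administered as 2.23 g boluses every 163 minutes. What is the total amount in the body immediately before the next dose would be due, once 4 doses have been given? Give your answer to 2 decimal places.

0.69 g

The 4 doses were given 652, 489, 326, 163 minutes ago.
Total = 2.23·(1/2)^(652/78.6) + 2.23·(1/2)^(489/78.6) + 2.23·(1/2)^(326/78.6) + 2.23·(1/2)^(163/78.6)
      = 0.0070992 + 0.029887 + 0.12582 + 0.5297 ≈ 0.69251 g.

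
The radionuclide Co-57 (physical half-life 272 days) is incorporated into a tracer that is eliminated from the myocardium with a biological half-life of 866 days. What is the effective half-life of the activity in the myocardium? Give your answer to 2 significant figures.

1/t_eff = 1/t_phys + 1/t_biol = 1/272 + 1/866 = 0.0048312 per day.
t_eff = 272 × 866 / (272 + 866) ≈ 206.99 days.

210 days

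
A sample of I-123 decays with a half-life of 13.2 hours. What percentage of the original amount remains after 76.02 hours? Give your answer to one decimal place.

1.8%

n = 76.02/13.2 ≈ 5.7591 half-lives.
Fraction remaining = (1/2)^5.7591 ≈ 0.018465, i.e. 1.8465%.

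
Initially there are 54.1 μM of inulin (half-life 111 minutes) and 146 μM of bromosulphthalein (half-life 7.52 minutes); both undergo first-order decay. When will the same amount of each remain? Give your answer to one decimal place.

Set 54.1·(1/2)^(t/111) = 146·(1/2)^(t/7.52).
Taking log₂: log₂(54.1/146) = t·(1/111 − 1/7.52).
log₂(0.37055) = -1.4323; 1/111 − 1/7.52 = -0.12397.
t = -1.4323 / -0.12397 ≈ 11.553 minutes.

11.6 minutes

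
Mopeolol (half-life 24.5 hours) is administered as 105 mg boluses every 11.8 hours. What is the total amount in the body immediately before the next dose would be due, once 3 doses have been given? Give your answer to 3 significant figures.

The 3 doses were given 35.4, 23.6, 11.8 hours ago.
Total = 105·(1/2)^(35.4/24.5) + 105·(1/2)^(23.6/24.5) + 105·(1/2)^(11.8/24.5)
      = 38.568 + 53.854 + 75.198 ≈ 167.62 mg.

168 mg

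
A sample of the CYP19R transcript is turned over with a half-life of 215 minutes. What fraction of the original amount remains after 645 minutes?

n = 645/215 ≈ 3 half-lives.
Fraction remaining = (1/2)^3 ≈ 0.125.

0.125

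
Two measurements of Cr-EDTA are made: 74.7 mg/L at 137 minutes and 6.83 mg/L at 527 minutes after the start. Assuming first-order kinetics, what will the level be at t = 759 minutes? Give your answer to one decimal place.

1.6 mg/L

Over Δt = 527 − 137 = 390 minutes, the level fell by a factor of 74.7/6.83 ≈ 10.937.
n = log₂(10.937) ≈ 3.4512 half-lives, so t½ = 390/3.4512 ≈ 113.01 minutes.
From t = 527 to t = 759: 6.83 × (1/2)^((759−527)/113.01) ≈ 1.6459 mg/L.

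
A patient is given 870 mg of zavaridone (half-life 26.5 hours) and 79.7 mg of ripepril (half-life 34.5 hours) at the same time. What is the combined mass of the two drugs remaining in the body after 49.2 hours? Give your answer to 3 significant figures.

270 mg

zavaridone: 870 × (1/2)^(49.2/26.5) = 870 × (1/2)^1.8566 ≈ 240.23 mg.
ripepril: 79.7 × (1/2)^(49.2/34.5) = 79.7 × (1/2)^1.4261 ≈ 29.659 mg.
Total = 240.23 + 29.659 ≈ 269.89 mg.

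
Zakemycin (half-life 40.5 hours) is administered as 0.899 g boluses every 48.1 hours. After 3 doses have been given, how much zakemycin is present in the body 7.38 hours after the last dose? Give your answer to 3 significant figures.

1.29 g

The 3 doses were given 103.58, 55.48, 7.38 hours ago.
Total = 0.899·(1/2)^(103.58/40.5) + 0.899·(1/2)^(55.48/40.5) + 0.899·(1/2)^(7.38/40.5)
      = 0.15271 + 0.34784 + 0.79233 ≈ 1.2929 g.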